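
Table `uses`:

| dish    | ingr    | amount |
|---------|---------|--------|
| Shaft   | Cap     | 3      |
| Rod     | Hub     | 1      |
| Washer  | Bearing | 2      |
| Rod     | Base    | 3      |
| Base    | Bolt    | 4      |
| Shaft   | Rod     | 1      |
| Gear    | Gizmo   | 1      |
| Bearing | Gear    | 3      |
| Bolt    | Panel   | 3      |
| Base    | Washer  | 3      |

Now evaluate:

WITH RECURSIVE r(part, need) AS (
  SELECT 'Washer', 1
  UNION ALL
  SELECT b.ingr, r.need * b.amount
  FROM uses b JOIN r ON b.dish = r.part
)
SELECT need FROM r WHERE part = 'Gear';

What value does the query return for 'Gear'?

6

Base: (Washer, need=1).
Iteration 1: components of {Washer} -> Bearing = 1*2 = 2.
Iteration 2: components of {Bearing} -> Gear = 2*3 = 6.
Iteration 3: components of {Gear} -> Gizmo = 6*1 = 6.
Iteration 4: no further components; recursion stops.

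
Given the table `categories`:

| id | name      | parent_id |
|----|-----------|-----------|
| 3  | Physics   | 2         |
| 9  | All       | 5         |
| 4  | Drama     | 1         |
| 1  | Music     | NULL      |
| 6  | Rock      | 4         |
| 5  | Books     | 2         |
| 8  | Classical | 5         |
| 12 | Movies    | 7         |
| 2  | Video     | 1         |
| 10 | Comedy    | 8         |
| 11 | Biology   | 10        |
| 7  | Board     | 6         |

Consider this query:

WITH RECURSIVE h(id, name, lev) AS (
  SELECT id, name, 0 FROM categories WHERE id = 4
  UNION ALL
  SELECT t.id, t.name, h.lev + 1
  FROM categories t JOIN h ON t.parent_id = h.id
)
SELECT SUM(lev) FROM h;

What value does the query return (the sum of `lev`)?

6

Base: id=4 (Drama) at lev 0.
Iteration 1: rows with parent_id in {4} -> Rock (id 6, lev 1).
Iteration 2: rows with parent_id in {6} -> Board (id 7, lev 2).
Iteration 3: rows with parent_id in {7} -> Movies (id 12, lev 3).
Iteration 4: no rows with parent_id in {12}; recursion stops.
SUM(lev) = 0 + 1 + 2 + 3 = 6.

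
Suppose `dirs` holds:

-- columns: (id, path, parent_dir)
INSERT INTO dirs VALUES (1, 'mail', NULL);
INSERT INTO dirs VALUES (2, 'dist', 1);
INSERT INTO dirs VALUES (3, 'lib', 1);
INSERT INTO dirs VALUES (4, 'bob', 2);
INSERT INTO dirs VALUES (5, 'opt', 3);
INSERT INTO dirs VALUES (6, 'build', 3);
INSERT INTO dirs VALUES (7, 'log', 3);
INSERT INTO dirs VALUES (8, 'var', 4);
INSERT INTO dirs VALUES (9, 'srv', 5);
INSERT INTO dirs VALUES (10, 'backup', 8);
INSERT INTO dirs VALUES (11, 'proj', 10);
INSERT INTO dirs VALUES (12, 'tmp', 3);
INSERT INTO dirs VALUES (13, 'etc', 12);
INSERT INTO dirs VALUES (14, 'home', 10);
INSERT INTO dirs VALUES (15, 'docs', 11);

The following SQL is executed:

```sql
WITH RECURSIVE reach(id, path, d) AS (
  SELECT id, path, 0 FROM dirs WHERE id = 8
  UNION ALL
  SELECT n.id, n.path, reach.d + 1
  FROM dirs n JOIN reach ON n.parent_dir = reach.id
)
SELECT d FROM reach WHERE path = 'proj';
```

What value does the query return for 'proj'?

Base: id=8 (var) at d 0.
Iteration 1: rows with parent_dir in {8} -> backup (id 10, d 1).
Iteration 2: rows with parent_dir in {10} -> proj (id 11, d 2), home (id 14, d 2).
Iteration 3: rows with parent_dir in {11,14} -> docs (id 15, d 3).
Iteration 4: no rows with parent_dir in {15}; recursion stops.

2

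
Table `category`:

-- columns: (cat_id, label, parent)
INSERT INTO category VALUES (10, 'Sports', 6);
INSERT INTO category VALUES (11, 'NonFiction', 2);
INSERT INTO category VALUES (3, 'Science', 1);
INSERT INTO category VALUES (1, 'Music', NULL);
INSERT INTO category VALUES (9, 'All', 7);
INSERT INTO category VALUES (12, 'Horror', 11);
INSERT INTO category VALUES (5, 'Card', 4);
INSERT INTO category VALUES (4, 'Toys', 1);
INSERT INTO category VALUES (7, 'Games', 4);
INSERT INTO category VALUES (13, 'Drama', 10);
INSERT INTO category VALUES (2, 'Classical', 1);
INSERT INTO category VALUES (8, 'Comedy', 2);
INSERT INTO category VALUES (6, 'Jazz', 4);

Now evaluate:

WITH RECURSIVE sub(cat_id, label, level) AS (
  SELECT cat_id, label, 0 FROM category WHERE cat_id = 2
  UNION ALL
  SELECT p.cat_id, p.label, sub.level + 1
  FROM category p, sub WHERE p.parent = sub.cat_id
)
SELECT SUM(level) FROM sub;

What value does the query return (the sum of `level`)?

4

Base: cat_id=2 (Classical) at level 0.
Iteration 1: rows with parent in {2} -> Comedy (id 8, level 1), NonFiction (id 11, level 1).
Iteration 2: rows with parent in {8,11} -> Horror (id 12, level 2).
Iteration 3: no rows with parent in {12}; recursion stops.
SUM(level) = 0 + 1 + 1 + 2 = 4.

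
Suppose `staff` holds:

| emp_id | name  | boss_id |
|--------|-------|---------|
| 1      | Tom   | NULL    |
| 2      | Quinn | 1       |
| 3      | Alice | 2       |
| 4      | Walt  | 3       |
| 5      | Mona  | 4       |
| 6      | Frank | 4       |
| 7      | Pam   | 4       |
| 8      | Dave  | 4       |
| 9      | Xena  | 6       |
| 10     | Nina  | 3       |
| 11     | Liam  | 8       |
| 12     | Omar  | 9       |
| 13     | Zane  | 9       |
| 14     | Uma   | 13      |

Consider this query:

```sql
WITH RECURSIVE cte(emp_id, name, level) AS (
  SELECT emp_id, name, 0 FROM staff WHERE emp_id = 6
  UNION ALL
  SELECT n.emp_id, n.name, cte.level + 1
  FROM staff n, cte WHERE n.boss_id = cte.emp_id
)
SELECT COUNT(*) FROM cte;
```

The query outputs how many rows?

5

Base: emp_id=6 (Frank) at level 0.
Iteration 1: rows with boss_id in {6} -> Xena (id 9, level 1).
Iteration 2: rows with boss_id in {9} -> Omar (id 12, level 2), Zane (id 13, level 2).
Iteration 3: rows with boss_id in {12,13} -> Uma (id 14, level 3).
Iteration 4: no rows with boss_id in {14}; recursion stops.
Total rows emitted: 5.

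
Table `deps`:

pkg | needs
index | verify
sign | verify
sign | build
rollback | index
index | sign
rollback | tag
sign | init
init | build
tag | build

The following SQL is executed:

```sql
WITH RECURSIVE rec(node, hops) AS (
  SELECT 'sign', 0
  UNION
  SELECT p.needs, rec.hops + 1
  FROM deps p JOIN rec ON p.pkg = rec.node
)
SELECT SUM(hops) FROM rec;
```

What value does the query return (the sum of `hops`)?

Base: (sign, hops=0).
Iteration 1: edges from {sign} -> (build, hops=1), (init, hops=1), (verify, hops=1).
Iteration 2: edges from {build,init,verify} -> (build, hops=2).
Iteration 3: no outgoing edges from {build}; recursion stops.
SUM(hops) = 0 + 1 + 1 + 1 + 2 = 5.

5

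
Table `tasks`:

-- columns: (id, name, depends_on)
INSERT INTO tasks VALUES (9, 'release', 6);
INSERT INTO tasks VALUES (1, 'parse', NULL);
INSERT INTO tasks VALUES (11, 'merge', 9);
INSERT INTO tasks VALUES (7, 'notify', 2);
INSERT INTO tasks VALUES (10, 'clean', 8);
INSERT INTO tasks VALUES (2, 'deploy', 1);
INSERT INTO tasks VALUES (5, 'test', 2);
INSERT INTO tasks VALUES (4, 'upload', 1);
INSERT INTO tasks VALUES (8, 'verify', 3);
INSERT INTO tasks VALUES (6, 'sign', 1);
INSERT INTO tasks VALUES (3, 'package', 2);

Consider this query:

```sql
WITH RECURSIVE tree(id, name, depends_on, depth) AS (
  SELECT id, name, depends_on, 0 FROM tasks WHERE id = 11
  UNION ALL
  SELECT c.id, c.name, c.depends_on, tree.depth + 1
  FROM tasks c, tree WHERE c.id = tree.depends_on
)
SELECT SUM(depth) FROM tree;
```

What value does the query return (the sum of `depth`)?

Base: id=11 (merge), depends_on=9, depth 0.
Iteration 1: join on id=9 -> release (id 9, depends_on=6, depth 1).
Iteration 2: join on id=6 -> sign (id 6, depends_on=1, depth 2).
Iteration 3: join on id=1 -> parse (id 1, depends_on=NULL, depth 3).
Iteration 4: depends_on is NULL; no match; recursion stops.
SUM(depth) = 0 + 1 + 2 + 3 = 6.

6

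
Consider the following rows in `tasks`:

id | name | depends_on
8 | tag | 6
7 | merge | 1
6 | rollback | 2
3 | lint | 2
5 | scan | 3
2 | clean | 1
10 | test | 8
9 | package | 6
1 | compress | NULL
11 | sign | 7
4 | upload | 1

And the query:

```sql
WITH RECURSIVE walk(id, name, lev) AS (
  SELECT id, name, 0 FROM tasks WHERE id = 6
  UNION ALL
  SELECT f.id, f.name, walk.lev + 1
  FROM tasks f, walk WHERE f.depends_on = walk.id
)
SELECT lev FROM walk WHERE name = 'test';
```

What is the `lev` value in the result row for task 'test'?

Base: id=6 (rollback) at lev 0.
Iteration 1: rows with depends_on in {6} -> tag (id 8, lev 1), package (id 9, lev 1).
Iteration 2: rows with depends_on in {8,9} -> test (id 10, lev 2).
Iteration 3: no rows with depends_on in {10}; recursion stops.

2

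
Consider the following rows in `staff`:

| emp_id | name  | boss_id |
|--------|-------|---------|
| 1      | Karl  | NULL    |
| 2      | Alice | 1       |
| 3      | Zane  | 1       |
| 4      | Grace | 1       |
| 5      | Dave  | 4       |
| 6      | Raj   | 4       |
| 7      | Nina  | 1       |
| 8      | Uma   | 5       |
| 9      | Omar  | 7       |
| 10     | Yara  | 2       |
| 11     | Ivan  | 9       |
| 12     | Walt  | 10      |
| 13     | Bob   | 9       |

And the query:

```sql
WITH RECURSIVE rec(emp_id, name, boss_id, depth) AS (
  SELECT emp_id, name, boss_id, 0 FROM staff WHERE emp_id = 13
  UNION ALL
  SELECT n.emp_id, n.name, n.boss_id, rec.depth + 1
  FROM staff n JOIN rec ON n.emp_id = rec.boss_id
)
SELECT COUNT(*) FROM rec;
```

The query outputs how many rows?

4

Base: emp_id=13 (Bob), boss_id=9, depth 0.
Iteration 1: join on emp_id=9 -> Omar (id 9, boss_id=7, depth 1).
Iteration 2: join on emp_id=7 -> Nina (id 7, boss_id=1, depth 2).
Iteration 3: join on emp_id=1 -> Karl (id 1, boss_id=NULL, depth 3).
Iteration 4: boss_id is NULL; no match; recursion stops.
Total rows emitted: 4.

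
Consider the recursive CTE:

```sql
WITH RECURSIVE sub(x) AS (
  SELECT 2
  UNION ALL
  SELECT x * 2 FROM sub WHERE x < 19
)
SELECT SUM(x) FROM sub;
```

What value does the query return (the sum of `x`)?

Base: x=2.
Iteration 1: 2 < 19 holds -> x = 2 * 2 = 4.
Iteration 2: 4 < 19 holds -> x = 4 * 2 = 8.
Iteration 3: 8 < 19 holds -> x = 8 * 2 = 16.
Iteration 4: 16 < 19 holds -> x = 16 * 2 = 32.
Iteration 5: 32 < 19 fails; recursion stops.
SUM(x) = 2 + 4 + 8 + 16 + 32 = 62.

62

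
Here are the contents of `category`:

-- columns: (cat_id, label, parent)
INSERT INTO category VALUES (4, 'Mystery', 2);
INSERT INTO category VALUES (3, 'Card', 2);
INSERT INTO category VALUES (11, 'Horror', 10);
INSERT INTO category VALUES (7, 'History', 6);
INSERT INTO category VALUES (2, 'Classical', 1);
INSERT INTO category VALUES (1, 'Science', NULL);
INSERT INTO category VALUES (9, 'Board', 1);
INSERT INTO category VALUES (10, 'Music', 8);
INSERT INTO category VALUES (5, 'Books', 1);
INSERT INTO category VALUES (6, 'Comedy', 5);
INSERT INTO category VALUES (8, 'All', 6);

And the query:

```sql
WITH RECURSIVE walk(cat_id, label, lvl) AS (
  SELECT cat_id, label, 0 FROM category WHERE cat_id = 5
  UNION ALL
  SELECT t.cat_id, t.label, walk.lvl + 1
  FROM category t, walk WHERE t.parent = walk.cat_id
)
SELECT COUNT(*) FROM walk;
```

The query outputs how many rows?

6

Base: cat_id=5 (Books) at lvl 0.
Iteration 1: rows with parent in {5} -> Comedy (id 6, lvl 1).
Iteration 2: rows with parent in {6} -> History (id 7, lvl 2), All (id 8, lvl 2).
Iteration 3: rows with parent in {7,8} -> Music (id 10, lvl 3).
Iteration 4: rows with parent in {10} -> Horror (id 11, lvl 4).
Iteration 5: no rows with parent in {11}; recursion stops.
Total rows emitted: 6.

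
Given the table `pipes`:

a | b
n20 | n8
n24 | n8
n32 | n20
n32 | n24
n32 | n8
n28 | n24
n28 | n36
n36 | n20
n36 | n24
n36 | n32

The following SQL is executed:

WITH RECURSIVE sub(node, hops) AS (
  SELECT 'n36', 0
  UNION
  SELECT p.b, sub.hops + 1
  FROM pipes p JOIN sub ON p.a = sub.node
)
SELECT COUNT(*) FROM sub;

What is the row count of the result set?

Base: (n36, hops=0).
Iteration 1: edges from {n36} -> (n20, hops=1), (n24, hops=1), (n32, hops=1).
Iteration 2: edges from {n20,n24,n32} -> (n20, hops=2), (n24, hops=2), (n8, hops=2). [UNION drops 2 duplicate row(s)]
Iteration 3: edges from {n20,n24,n8} -> (n8, hops=3). [UNION drops 1 duplicate row(s)]
Iteration 4: no outgoing edges from {n8}; recursion stops.
Total rows emitted: 8.

8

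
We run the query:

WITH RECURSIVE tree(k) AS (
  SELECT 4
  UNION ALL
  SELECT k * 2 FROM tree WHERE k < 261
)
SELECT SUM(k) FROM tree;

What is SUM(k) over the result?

Base: k=4.
Iteration 1: 4 < 261 holds -> k = 4 * 2 = 8.
Iteration 2: 8 < 261 holds -> k = 8 * 2 = 16.
Iteration 3: 16 < 261 holds -> k = 16 * 2 = 32.
Iteration 4: 32 < 261 holds -> k = 32 * 2 = 64.
Iteration 5: 64 < 261 holds -> k = 64 * 2 = 128.
Iteration 6: 128 < 261 holds -> k = 128 * 2 = 256.
Iteration 7: 256 < 261 holds -> k = 256 * 2 = 512.
Iteration 8: 512 < 261 fails; recursion stops.
SUM(k) = 4 + 8 + 16 + 32 + 64 + 128 + 256 + 512 = 1020.

1020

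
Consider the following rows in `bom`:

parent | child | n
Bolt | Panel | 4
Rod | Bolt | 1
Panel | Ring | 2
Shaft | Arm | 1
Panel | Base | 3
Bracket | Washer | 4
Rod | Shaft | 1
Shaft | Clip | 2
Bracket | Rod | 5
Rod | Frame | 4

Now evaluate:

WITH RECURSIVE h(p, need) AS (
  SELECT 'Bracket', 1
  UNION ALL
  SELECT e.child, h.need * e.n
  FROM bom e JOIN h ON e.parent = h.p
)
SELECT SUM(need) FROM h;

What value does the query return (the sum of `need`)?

175

Base: (Bracket, need=1).
Iteration 1: components of {Bracket} -> Rod = 1*5 = 5, Washer = 1*4 = 4.
Iteration 2: components of {Rod,Washer} -> Bolt = 5*1 = 5, Frame = 5*4 = 20, Shaft = 5*1 = 5.
Iteration 3: components of {Bolt,Frame,Shaft} -> Arm = 5*1 = 5, Clip = 5*2 = 10, Panel = 5*4 = 20.
Iteration 4: components of {Arm,Clip,Panel} -> Base = 20*3 = 60, Ring = 20*2 = 40.
Iteration 5: no further components; recursion stops.
SUM(need) = 1 + 4 + 5 + 20 + 5 + 5 + 5 + 10 + 20 + 60 + 40 = 175.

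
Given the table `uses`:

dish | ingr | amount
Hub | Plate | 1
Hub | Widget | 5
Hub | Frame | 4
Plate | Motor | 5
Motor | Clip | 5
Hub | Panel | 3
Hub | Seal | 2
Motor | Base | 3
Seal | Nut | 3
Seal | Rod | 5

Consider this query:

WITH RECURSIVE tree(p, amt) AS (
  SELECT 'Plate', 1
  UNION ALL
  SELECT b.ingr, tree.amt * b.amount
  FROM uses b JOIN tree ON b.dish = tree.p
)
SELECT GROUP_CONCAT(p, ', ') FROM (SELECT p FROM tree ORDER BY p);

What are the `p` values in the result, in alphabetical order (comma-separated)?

Base, Clip, Motor, Plate

Base: (Plate, amt=1).
Iteration 1: components of {Plate} -> Motor = 1*5 = 5.
Iteration 2: components of {Motor} -> Base = 5*3 = 15, Clip = 5*5 = 25.
Iteration 3: no further components; recursion stops.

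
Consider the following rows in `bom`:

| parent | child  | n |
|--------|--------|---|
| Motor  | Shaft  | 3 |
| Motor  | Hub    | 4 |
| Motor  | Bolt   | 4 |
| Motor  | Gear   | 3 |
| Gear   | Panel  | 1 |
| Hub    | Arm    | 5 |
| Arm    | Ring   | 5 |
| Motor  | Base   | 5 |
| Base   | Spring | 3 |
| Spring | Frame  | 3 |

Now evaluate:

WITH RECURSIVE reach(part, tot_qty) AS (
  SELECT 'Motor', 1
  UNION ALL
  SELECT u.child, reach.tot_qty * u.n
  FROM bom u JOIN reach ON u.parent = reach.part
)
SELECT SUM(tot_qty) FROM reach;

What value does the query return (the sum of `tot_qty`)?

203

Base: (Motor, tot_qty=1).
Iteration 1: components of {Motor} -> Base = 1*5 = 5, Bolt = 1*4 = 4, Gear = 1*3 = 3, Hub = 1*4 = 4, Shaft = 1*3 = 3.
Iteration 2: components of {Base,Bolt,Gear,Hub,Shaft} -> Arm = 4*5 = 20, Panel = 3*1 = 3, Spring = 5*3 = 15.
Iteration 3: components of {Arm,Panel,Spring} -> Frame = 15*3 = 45, Ring = 20*5 = 100.
Iteration 4: no further components; recursion stops.
SUM(tot_qty) = 1 + 3 + 4 + 4 + 3 + 5 + 20 + 3 + 15 + 100 + 45 = 203.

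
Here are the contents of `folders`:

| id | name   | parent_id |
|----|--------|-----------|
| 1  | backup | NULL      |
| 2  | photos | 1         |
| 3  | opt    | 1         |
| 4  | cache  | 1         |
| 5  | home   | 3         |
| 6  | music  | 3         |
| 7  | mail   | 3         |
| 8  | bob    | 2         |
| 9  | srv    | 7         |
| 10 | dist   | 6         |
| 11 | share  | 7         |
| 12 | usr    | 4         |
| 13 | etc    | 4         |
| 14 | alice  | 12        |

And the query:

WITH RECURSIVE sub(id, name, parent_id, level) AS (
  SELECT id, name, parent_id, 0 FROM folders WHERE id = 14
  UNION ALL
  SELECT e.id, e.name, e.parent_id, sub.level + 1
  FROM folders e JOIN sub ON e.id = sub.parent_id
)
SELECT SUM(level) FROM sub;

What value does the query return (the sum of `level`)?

Base: id=14 (alice), parent_id=12, level 0.
Iteration 1: join on id=12 -> usr (id 12, parent_id=4, level 1).
Iteration 2: join on id=4 -> cache (id 4, parent_id=1, level 2).
Iteration 3: join on id=1 -> backup (id 1, parent_id=NULL, level 3).
Iteration 4: parent_id is NULL; no match; recursion stops.
SUM(level) = 0 + 1 + 2 + 3 = 6.

6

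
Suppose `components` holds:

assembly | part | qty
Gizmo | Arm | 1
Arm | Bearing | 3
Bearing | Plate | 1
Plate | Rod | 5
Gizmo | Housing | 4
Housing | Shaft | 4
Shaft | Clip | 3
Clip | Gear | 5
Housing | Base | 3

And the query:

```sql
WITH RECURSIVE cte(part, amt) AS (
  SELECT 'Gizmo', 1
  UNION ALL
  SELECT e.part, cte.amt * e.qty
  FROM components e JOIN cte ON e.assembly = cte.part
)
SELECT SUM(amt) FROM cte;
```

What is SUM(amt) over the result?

Base: (Gizmo, amt=1).
Iteration 1: components of {Gizmo} -> Arm = 1*1 = 1, Housing = 1*4 = 4.
Iteration 2: components of {Arm,Housing} -> Base = 4*3 = 12, Bearing = 1*3 = 3, Shaft = 4*4 = 16.
Iteration 3: components of {Base,Bearing,Shaft} -> Clip = 16*3 = 48, Plate = 3*1 = 3.
Iteration 4: components of {Clip,Plate} -> Gear = 48*5 = 240, Rod = 3*5 = 15.
Iteration 5: no further components; recursion stops.
SUM(amt) = 1 + 1 + 4 + 3 + 16 + 12 + 3 + 48 + 15 + 240 = 343.

343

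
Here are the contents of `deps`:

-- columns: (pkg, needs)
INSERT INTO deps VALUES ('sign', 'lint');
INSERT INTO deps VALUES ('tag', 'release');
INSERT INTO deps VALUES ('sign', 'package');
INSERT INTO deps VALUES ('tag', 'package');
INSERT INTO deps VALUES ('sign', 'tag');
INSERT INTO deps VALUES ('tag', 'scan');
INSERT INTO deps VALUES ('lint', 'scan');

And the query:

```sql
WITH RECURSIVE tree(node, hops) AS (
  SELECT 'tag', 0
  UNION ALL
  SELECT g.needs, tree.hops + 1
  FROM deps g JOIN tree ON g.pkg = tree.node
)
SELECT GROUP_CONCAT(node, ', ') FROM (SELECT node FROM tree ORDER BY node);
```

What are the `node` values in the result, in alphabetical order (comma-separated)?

Base: (tag, hops=0).
Iteration 1: edges from {tag} -> (package, hops=1), (release, hops=1), (scan, hops=1).
Iteration 2: no outgoing edges from {package,release,scan}; recursion stops.

package, release, scan, tag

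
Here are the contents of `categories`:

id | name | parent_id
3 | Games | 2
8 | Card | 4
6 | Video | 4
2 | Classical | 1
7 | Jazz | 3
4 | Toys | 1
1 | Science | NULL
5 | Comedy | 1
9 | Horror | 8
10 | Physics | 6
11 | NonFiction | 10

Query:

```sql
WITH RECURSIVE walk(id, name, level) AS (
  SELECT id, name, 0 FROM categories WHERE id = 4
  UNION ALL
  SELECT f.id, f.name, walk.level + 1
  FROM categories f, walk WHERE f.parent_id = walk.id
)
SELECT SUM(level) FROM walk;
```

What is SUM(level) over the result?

9

Base: id=4 (Toys) at level 0.
Iteration 1: rows with parent_id in {4} -> Video (id 6, level 1), Card (id 8, level 1).
Iteration 2: rows with parent_id in {6,8} -> Horror (id 9, level 2), Physics (id 10, level 2).
Iteration 3: rows with parent_id in {9,10} -> NonFiction (id 11, level 3).
Iteration 4: no rows with parent_id in {11}; recursion stops.
SUM(level) = 0 + 1 + 1 + 2 + 2 + 3 = 9.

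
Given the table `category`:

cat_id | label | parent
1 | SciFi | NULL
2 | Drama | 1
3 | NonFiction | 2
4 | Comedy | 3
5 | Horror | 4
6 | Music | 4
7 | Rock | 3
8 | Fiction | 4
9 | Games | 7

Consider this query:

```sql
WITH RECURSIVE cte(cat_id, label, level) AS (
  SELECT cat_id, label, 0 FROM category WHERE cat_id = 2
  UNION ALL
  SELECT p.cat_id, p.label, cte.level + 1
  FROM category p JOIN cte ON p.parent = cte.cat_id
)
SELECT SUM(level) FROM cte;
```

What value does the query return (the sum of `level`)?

17

Base: cat_id=2 (Drama) at level 0.
Iteration 1: rows with parent in {2} -> NonFiction (id 3, level 1).
Iteration 2: rows with parent in {3} -> Comedy (id 4, level 2), Rock (id 7, level 2).
Iteration 3: rows with parent in {4,7} -> Horror (id 5, level 3), Music (id 6, level 3), Fiction (id 8, level 3), Games (id 9, level 3).
Iteration 4: no rows with parent in {5,6,8,9}; recursion stops.
SUM(level) = 0 + 1 + 2 + 2 + 3 + 3 + 3 + 3 = 17.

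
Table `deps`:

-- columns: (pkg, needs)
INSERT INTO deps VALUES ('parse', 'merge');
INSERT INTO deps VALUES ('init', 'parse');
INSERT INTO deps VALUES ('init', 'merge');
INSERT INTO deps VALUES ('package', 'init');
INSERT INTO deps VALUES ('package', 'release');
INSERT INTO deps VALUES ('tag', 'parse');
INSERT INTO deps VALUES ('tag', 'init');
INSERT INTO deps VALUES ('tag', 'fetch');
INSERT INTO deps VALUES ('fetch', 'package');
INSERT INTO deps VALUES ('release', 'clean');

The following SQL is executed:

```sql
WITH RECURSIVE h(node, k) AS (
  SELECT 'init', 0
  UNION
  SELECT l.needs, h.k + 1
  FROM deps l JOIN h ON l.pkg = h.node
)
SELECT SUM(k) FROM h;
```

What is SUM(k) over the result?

Base: (init, k=0).
Iteration 1: edges from {init} -> (merge, k=1), (parse, k=1).
Iteration 2: edges from {merge,parse} -> (merge, k=2).
Iteration 3: no outgoing edges from {merge}; recursion stops.
SUM(k) = 0 + 1 + 1 + 2 = 4.

4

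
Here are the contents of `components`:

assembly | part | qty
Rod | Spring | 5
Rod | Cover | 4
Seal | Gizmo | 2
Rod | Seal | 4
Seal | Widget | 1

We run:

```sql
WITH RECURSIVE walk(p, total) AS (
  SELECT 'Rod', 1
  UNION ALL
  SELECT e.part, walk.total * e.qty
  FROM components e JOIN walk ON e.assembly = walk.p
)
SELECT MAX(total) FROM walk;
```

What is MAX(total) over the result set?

8

Base: (Rod, total=1).
Iteration 1: components of {Rod} -> Cover = 1*4 = 4, Seal = 1*4 = 4, Spring = 1*5 = 5.
Iteration 2: components of {Cover,Seal,Spring} -> Gizmo = 4*2 = 8, Widget = 4*1 = 4.
Iteration 3: no further components; recursion stops.
total values: 1, 4, 5, 4, 8, 4; the maximum is 8.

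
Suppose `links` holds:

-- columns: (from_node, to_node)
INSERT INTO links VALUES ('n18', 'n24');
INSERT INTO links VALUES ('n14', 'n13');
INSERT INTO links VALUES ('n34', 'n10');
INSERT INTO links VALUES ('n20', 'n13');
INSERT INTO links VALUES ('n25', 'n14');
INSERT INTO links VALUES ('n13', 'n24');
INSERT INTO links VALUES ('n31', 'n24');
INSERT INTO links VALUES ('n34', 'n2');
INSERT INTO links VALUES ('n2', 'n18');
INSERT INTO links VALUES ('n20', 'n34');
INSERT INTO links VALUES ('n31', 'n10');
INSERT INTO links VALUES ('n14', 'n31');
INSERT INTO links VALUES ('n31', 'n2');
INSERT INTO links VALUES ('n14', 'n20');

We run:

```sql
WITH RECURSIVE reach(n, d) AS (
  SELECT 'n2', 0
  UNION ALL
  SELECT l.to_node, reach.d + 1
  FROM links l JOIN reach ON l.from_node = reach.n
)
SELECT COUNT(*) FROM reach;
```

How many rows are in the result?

3

Base: (n2, d=0).
Iteration 1: edges from {n2} -> (n18, d=1).
Iteration 2: edges from {n18} -> (n24, d=2).
Iteration 3: no outgoing edges from {n24}; recursion stops.
Total rows emitted: 3.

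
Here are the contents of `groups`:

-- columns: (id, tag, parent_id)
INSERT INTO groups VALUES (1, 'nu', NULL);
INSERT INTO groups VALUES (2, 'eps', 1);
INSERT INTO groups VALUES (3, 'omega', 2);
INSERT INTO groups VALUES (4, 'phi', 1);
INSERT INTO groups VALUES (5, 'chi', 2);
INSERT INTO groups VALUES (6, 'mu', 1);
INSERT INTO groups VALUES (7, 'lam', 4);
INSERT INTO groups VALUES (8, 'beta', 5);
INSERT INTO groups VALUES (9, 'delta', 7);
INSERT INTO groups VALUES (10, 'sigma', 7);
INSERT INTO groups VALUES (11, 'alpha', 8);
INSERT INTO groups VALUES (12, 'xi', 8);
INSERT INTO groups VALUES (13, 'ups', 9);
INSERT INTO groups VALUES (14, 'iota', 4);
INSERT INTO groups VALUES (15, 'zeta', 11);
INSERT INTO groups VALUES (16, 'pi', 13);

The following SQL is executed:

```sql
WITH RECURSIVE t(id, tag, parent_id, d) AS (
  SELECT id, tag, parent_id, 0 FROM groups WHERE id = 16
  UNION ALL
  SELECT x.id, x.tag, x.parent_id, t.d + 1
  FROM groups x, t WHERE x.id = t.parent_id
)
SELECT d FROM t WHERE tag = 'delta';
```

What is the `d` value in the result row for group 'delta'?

2

Base: id=16 (pi), parent_id=13, d 0.
Iteration 1: join on id=13 -> ups (id 13, parent_id=9, d 1).
Iteration 2: join on id=9 -> delta (id 9, parent_id=7, d 2).
Iteration 3: join on id=7 -> lam (id 7, parent_id=4, d 3).
Iteration 4: join on id=4 -> phi (id 4, parent_id=1, d 4).
Iteration 5: join on id=1 -> nu (id 1, parent_id=NULL, d 5).
Iteration 6: parent_id is NULL; no match; recursion stops.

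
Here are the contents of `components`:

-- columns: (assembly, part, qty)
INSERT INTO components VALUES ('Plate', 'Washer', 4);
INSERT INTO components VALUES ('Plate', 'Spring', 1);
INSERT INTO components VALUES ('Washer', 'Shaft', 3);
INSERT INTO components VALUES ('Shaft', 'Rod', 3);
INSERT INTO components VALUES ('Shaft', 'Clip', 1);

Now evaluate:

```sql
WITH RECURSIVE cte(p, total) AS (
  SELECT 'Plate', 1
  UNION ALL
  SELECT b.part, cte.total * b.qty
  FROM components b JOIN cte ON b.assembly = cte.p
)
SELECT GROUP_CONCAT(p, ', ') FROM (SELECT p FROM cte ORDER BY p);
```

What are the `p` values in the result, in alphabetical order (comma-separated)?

Clip, Plate, Rod, Shaft, Spring, Washer

Base: (Plate, total=1).
Iteration 1: components of {Plate} -> Spring = 1*1 = 1, Washer = 1*4 = 4.
Iteration 2: components of {Spring,Washer} -> Shaft = 4*3 = 12.
Iteration 3: components of {Shaft} -> Clip = 12*1 = 12, Rod = 12*3 = 36.
Iteration 4: no further components; recursion stops.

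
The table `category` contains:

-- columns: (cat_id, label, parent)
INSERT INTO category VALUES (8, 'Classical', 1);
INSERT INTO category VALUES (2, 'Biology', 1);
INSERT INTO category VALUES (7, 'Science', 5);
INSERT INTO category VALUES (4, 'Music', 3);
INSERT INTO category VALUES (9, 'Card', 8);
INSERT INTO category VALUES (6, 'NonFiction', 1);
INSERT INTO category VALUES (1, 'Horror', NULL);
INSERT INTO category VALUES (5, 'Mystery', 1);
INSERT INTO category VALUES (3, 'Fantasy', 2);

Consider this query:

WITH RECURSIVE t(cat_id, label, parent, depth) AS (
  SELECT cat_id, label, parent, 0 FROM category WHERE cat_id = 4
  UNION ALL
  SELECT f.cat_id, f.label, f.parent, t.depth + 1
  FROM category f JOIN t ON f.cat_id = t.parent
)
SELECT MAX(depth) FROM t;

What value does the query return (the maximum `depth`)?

Base: cat_id=4 (Music), parent=3, depth 0.
Iteration 1: join on cat_id=3 -> Fantasy (id 3, parent=2, depth 1).
Iteration 2: join on cat_id=2 -> Biology (id 2, parent=1, depth 2).
Iteration 3: join on cat_id=1 -> Horror (id 1, parent=NULL, depth 3).
Iteration 4: parent is NULL; no match; recursion stops.
depth values: 0, 1, 2, 3; the maximum is 3.

3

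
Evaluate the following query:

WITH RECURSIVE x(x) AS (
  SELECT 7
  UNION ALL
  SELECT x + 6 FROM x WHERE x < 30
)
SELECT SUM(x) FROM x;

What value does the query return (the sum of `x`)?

Base: x=7.
Iteration 1: 7 < 30 holds -> x = 7 + 6 = 13.
Iteration 2: 13 < 30 holds -> x = 13 + 6 = 19.
Iteration 3: 19 < 30 holds -> x = 19 + 6 = 25.
Iteration 4: 25 < 30 holds -> x = 25 + 6 = 31.
Iteration 5: 31 < 30 fails; recursion stops.
SUM(x) = 7 + 13 + 19 + 25 + 31 = 95.

95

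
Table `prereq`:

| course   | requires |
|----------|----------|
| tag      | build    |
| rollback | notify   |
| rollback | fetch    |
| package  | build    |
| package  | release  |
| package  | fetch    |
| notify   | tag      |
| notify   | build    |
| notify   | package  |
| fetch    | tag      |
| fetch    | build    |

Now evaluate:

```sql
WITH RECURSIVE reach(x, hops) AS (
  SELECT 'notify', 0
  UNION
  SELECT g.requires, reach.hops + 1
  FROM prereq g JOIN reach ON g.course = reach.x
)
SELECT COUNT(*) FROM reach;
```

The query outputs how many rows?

10

Base: (notify, hops=0).
Iteration 1: edges from {notify} -> (build, hops=1), (package, hops=1), (tag, hops=1).
Iteration 2: edges from {build,package,tag} -> (build, hops=2), (fetch, hops=2), (release, hops=2). [UNION drops 1 duplicate row(s)]
Iteration 3: edges from {build,fetch,release} -> (build, hops=3), (tag, hops=3).
Iteration 4: edges from {build,tag} -> (build, hops=4).
Iteration 5: no outgoing edges from {build}; recursion stops.
Total rows emitted: 10.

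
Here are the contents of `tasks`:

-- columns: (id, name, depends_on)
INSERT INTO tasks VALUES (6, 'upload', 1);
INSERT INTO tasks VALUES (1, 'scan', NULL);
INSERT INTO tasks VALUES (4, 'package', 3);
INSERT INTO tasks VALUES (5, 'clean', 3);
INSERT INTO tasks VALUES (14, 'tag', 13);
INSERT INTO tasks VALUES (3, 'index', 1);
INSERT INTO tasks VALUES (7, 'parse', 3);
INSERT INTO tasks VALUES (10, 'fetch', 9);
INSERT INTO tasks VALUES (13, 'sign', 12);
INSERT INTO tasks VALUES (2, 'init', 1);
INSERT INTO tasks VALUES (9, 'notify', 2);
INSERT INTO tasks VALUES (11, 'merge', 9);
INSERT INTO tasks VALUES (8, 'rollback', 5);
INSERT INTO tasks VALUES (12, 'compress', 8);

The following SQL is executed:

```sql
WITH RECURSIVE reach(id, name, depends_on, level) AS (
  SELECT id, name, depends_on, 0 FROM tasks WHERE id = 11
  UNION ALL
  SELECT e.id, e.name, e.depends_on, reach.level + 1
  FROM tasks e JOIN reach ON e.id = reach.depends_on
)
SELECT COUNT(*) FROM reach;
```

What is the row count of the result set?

4

Base: id=11 (merge), depends_on=9, level 0.
Iteration 1: join on id=9 -> notify (id 9, depends_on=2, level 1).
Iteration 2: join on id=2 -> init (id 2, depends_on=1, level 2).
Iteration 3: join on id=1 -> scan (id 1, depends_on=NULL, level 3).
Iteration 4: depends_on is NULL; no match; recursion stops.
Total rows emitted: 4.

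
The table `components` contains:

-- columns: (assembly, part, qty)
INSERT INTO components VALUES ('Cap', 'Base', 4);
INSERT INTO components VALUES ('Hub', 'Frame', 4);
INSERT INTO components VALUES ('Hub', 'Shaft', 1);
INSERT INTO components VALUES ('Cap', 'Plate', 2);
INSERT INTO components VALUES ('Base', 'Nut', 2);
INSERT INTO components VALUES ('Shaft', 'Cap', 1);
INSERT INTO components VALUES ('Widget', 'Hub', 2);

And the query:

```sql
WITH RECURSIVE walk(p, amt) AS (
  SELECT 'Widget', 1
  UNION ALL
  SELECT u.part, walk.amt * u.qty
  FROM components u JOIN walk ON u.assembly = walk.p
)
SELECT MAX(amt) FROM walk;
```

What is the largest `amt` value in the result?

16

Base: (Widget, amt=1).
Iteration 1: components of {Widget} -> Hub = 1*2 = 2.
Iteration 2: components of {Hub} -> Frame = 2*4 = 8, Shaft = 2*1 = 2.
Iteration 3: components of {Frame,Shaft} -> Cap = 2*1 = 2.
Iteration 4: components of {Cap} -> Base = 2*4 = 8, Plate = 2*2 = 4.
Iteration 5: components of {Base,Plate} -> Nut = 8*2 = 16.
Iteration 6: no further components; recursion stops.
amt values: 1, 2, 2, 8, 2, 8, 4, 16; the maximum is 16.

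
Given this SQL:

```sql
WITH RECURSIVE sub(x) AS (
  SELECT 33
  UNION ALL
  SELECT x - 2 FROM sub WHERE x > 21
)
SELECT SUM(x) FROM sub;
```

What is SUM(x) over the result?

Base: x=33.
Iteration 1: 33 > 21 holds -> x = 33 - 2 = 31.
Iteration 2: 31 > 21 holds -> x = 31 - 2 = 29.
Iteration 3: 29 > 21 holds -> x = 29 - 2 = 27.
Iteration 4: 27 > 21 holds -> x = 27 - 2 = 25.
Iteration 5: 25 > 21 holds -> x = 25 - 2 = 23.
Iteration 6: 23 > 21 holds -> x = 23 - 2 = 21.
Iteration 7: 21 > 21 fails; recursion stops.
SUM(x) = 33 + 31 + 29 + 27 + 25 + 23 + 21 = 189.

189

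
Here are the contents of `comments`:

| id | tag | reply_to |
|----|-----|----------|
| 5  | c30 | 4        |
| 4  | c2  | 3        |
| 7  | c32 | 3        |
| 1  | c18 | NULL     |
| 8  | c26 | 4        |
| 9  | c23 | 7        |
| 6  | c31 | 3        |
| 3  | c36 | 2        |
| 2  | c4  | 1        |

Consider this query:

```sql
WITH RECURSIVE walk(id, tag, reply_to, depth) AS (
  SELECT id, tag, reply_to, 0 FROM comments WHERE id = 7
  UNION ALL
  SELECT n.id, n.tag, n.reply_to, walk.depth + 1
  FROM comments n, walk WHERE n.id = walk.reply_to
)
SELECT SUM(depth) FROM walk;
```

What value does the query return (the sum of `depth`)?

6

Base: id=7 (c32), reply_to=3, depth 0.
Iteration 1: join on id=3 -> c36 (id 3, reply_to=2, depth 1).
Iteration 2: join on id=2 -> c4 (id 2, reply_to=1, depth 2).
Iteration 3: join on id=1 -> c18 (id 1, reply_to=NULL, depth 3).
Iteration 4: reply_to is NULL; no match; recursion stops.
SUM(depth) = 0 + 1 + 2 + 3 = 6.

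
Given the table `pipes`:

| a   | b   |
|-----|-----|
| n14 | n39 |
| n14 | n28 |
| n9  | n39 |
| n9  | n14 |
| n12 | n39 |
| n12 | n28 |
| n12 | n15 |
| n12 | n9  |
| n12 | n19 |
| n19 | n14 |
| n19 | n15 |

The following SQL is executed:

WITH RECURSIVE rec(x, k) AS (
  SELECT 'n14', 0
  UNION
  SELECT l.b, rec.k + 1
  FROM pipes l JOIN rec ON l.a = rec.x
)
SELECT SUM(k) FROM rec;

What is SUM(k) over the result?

Base: (n14, k=0).
Iteration 1: edges from {n14} -> (n28, k=1), (n39, k=1).
Iteration 2: no outgoing edges from {n28,n39}; recursion stops.
SUM(k) = 0 + 1 + 1 = 2.

2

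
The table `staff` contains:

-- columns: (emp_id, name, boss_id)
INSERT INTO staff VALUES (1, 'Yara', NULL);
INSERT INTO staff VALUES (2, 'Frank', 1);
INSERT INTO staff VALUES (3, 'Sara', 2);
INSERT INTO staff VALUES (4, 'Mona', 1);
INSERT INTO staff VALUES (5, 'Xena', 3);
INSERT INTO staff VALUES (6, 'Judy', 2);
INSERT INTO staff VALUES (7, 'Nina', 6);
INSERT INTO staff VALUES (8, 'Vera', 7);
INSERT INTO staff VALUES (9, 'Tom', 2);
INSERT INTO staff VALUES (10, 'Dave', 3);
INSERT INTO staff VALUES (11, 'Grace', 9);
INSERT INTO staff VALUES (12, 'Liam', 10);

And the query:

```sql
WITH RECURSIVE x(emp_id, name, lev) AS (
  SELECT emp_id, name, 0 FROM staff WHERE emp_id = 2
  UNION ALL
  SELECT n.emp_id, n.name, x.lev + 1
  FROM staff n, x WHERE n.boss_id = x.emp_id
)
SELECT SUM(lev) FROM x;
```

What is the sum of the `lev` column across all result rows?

17

Base: emp_id=2 (Frank) at lev 0.
Iteration 1: rows with boss_id in {2} -> Sara (id 3, lev 1), Judy (id 6, lev 1), Tom (id 9, lev 1).
Iteration 2: rows with boss_id in {3,6,9} -> Xena (id 5, lev 2), Nina (id 7, lev 2), Dave (id 10, lev 2), Grace (id 11, lev 2).
Iteration 3: rows with boss_id in {5,7,10,11} -> Vera (id 8, lev 3), Liam (id 12, lev 3).
Iteration 4: no rows with boss_id in {8,12}; recursion stops.
SUM(lev) = 0 + 1 + 1 + 1 + 2 + 2 + 2 + 2 + 3 + 3 = 17.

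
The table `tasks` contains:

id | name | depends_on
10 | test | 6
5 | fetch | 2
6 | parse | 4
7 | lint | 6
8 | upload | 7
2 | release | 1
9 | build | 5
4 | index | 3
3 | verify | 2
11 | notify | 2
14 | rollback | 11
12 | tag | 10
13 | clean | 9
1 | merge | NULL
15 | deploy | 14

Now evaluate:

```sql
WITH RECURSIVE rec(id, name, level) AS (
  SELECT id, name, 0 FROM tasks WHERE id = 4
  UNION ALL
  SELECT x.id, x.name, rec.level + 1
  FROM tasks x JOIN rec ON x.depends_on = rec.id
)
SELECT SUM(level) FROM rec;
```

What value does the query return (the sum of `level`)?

11

Base: id=4 (index) at level 0.
Iteration 1: rows with depends_on in {4} -> parse (id 6, level 1).
Iteration 2: rows with depends_on in {6} -> lint (id 7, level 2), test (id 10, level 2).
Iteration 3: rows with depends_on in {7,10} -> upload (id 8, level 3), tag (id 12, level 3).
Iteration 4: no rows with depends_on in {8,12}; recursion stops.
SUM(level) = 0 + 1 + 2 + 2 + 3 + 3 = 11.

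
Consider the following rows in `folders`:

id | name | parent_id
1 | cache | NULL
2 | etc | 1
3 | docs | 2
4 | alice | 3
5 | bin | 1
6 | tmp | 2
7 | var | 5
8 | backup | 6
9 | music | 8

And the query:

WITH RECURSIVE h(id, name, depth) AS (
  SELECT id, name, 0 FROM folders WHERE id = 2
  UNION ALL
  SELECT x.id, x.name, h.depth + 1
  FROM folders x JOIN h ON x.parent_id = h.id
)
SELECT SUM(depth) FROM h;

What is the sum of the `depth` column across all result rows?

9

Base: id=2 (etc) at depth 0.
Iteration 1: rows with parent_id in {2} -> docs (id 3, depth 1), tmp (id 6, depth 1).
Iteration 2: rows with parent_id in {3,6} -> alice (id 4, depth 2), backup (id 8, depth 2).
Iteration 3: rows with parent_id in {4,8} -> music (id 9, depth 3).
Iteration 4: no rows with parent_id in {9}; recursion stops.
SUM(depth) = 0 + 1 + 1 + 2 + 2 + 3 = 9.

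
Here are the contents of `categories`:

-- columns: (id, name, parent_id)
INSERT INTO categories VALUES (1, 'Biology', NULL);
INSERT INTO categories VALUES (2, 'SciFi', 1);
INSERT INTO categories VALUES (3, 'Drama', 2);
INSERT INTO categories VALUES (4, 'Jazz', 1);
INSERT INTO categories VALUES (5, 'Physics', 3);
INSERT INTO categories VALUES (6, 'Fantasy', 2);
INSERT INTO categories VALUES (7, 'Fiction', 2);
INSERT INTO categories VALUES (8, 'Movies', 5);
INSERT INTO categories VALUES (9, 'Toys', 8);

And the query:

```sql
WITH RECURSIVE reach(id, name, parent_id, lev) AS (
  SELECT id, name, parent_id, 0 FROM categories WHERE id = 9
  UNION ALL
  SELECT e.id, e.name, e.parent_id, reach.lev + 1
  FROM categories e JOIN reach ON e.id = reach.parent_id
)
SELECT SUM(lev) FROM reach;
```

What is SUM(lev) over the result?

Base: id=9 (Toys), parent_id=8, lev 0.
Iteration 1: join on id=8 -> Movies (id 8, parent_id=5, lev 1).
Iteration 2: join on id=5 -> Physics (id 5, parent_id=3, lev 2).
Iteration 3: join on id=3 -> Drama (id 3, parent_id=2, lev 3).
Iteration 4: join on id=2 -> SciFi (id 2, parent_id=1, lev 4).
Iteration 5: join on id=1 -> Biology (id 1, parent_id=NULL, lev 5).
Iteration 6: parent_id is NULL; no match; recursion stops.
SUM(lev) = 0 + 1 + 2 + 3 + 4 + 5 = 15.

15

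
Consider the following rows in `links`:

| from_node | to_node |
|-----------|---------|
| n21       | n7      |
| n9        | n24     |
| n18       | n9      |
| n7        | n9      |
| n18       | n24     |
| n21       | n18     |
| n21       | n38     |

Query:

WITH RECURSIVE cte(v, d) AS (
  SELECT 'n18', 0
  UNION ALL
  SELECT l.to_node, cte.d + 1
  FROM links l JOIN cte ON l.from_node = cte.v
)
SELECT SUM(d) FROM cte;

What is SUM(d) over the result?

4

Base: (n18, d=0).
Iteration 1: edges from {n18} -> (n24, d=1), (n9, d=1).
Iteration 2: edges from {n24,n9} -> (n24, d=2).
Iteration 3: no outgoing edges from {n24}; recursion stops.
SUM(d) = 0 + 1 + 1 + 2 = 4.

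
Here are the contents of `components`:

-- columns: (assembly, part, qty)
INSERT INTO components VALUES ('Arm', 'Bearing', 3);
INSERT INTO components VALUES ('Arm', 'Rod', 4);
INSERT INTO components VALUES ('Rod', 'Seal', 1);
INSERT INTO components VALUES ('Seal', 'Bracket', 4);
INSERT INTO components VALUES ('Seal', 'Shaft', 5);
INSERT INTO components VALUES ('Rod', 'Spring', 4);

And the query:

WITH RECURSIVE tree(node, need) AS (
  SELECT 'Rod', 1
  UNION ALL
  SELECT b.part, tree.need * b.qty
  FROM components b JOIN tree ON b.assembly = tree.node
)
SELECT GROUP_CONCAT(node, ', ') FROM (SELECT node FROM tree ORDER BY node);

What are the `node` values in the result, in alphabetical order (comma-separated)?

Bracket, Rod, Seal, Shaft, Spring

Base: (Rod, need=1).
Iteration 1: components of {Rod} -> Seal = 1*1 = 1, Spring = 1*4 = 4.
Iteration 2: components of {Seal,Spring} -> Bracket = 1*4 = 4, Shaft = 1*5 = 5.
Iteration 3: no further components; recursion stops.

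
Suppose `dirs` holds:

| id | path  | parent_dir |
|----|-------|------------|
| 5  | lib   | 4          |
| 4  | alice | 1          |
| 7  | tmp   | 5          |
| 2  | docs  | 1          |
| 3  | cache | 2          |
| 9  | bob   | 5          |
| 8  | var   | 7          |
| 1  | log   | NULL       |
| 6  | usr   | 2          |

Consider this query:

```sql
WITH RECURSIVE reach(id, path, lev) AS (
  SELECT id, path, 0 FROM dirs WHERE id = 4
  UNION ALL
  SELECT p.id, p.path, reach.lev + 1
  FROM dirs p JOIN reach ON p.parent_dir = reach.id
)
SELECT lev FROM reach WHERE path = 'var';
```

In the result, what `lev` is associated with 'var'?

3

Base: id=4 (alice) at lev 0.
Iteration 1: rows with parent_dir in {4} -> lib (id 5, lev 1).
Iteration 2: rows with parent_dir in {5} -> tmp (id 7, lev 2), bob (id 9, lev 2).
Iteration 3: rows with parent_dir in {7,9} -> var (id 8, lev 3).
Iteration 4: no rows with parent_dir in {8}; recursion stops.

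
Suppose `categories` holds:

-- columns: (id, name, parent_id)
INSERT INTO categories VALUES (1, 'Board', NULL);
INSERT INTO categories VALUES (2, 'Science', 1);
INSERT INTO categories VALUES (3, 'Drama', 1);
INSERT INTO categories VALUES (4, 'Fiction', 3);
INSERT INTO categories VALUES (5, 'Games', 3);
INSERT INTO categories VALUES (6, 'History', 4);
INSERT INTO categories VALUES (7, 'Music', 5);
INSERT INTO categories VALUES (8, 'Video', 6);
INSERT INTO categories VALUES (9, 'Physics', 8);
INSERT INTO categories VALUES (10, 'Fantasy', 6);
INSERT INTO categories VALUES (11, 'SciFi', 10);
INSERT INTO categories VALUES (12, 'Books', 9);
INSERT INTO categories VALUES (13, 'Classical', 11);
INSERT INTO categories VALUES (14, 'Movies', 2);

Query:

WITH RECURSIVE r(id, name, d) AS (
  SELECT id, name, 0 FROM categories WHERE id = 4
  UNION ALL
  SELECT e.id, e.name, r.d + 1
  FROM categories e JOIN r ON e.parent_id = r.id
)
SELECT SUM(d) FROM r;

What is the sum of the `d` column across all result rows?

Base: id=4 (Fiction) at d 0.
Iteration 1: rows with parent_id in {4} -> History (id 6, d 1).
Iteration 2: rows with parent_id in {6} -> Video (id 8, d 2), Fantasy (id 10, d 2).
Iteration 3: rows with parent_id in {8,10} -> Physics (id 9, d 3), SciFi (id 11, d 3).
Iteration 4: rows with parent_id in {9,11} -> Books (id 12, d 4), Classical (id 13, d 4).
Iteration 5: no rows with parent_id in {12,13}; recursion stops.
SUM(d) = 0 + 1 + 2 + 2 + 3 + 3 + 4 + 4 = 19.

19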